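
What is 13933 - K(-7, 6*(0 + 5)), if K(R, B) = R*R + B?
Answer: 13854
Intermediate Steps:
K(R, B) = B + R**2 (K(R, B) = R**2 + B = B + R**2)
13933 - K(-7, 6*(0 + 5)) = 13933 - (6*(0 + 5) + (-7)**2) = 13933 - (6*5 + 49) = 13933 - (30 + 49) = 13933 - 1*79 = 13933 - 79 = 13854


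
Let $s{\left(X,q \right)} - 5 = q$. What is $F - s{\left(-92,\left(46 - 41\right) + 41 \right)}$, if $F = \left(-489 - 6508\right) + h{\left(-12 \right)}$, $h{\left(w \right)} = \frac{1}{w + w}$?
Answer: $- \frac{169153}{24} \approx -7048.0$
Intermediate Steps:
$s{\left(X,q \right)} = 5 + q$
$h{\left(w \right)} = \frac{1}{2 w}$
$F = - \frac{167929}{24}$ ($F = \left(-489 - 6508\right) + \frac{1}{2 \left(-12\right)} = \left(-489 - 6508\right) + \frac{1}{2} \left(- \frac{1}{12}\right) = -6997 - \frac{1}{24} = - \frac{167929}{24} \approx -6997.0$)
$F - s{\left(-92,\left(46 - 41\right) + 41 \right)} = - \frac{167929}{24} - \left(5 + \left(\left(46 - 41\right) + 41\right)\right) = - \frac{167929}{24} - \left(5 + \left(5 + 41\right)\right) = - \frac{167929}{24} - \left(5 + 46\right) = - \frac{167929}{24} - 51 = - \frac{169153}{24}$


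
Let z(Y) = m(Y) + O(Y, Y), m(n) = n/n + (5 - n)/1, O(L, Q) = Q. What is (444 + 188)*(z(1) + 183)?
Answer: 119448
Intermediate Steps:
m(n) = 6 - n (m(n) = 1 + (5 - n)*1 = 1 + (5 - n) = 6 - n)
z(Y) = 6 (z(Y) = (6 - Y) + Y = 6)
(444 + 188)*(z(1) + 183) = (444 + 188)*(6 + 183) = 632*189 = 119448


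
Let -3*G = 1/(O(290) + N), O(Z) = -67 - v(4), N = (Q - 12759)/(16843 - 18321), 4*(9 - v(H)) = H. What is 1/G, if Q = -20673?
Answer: 116127/739 ≈ 157.14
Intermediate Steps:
v(H) = 9 - H/4
N = 16716/739 (N = (-20673 - 12759)/(16843 - 18321) = -33432/(-1478) = -33432*(-1/1478) = 16716/739 ≈ 22.620)
O(Z) = -75 (O(Z) = -67 - (9 - ¼*4) = -67 - (9 - 1) = -67 - 1*8 = -67 - 8 = -75)
G = 739/116127 (G = -1/(3*(-75 + 16716/739)) = -1/(3*(-38709/739)) = -⅓*(-739/38709) = 739/116127 ≈ 0.0063637)
1/G = 1/(739/116127) = 116127/739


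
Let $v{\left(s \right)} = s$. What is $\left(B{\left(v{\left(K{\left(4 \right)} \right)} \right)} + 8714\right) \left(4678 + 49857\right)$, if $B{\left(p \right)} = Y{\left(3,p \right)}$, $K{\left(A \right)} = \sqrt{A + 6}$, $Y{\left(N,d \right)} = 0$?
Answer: $475217990$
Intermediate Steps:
$K{\left(A \right)} = \sqrt{6 + A}$
$B{\left(p \right)} = 0$
$\left(B{\left(v{\left(K{\left(4 \right)} \right)} \right)} + 8714\right) \left(4678 + 49857\right) = \left(0 + 8714\right) \left(4678 + 49857\right) = 8714 \cdot 54535 = 475217990$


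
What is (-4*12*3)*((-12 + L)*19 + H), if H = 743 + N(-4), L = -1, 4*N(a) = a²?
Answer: -72000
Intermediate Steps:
N(a) = a²/4
H = 747 (H = 743 + (¼)*(-4)² = 743 + (¼)*16 = 743 + 4 = 747)
(-4*12*3)*((-12 + L)*19 + H) = (-4*12*3)*((-12 - 1)*19 + 747) = (-48*3)*(-13*19 + 747) = -144*(-247 + 747) = -144*500 = -72000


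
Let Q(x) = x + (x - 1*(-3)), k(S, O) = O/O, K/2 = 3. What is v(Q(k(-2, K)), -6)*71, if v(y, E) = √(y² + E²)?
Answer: 71*√61 ≈ 554.53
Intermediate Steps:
K = 6 (K = 2*3 = 6)
k(S, O) = 1
Q(x) = 3 + 2*x (Q(x) = x + (x + 3) = x + (3 + x) = 3 + 2*x)
v(y, E) = √(E² + y²)
v(Q(k(-2, K)), -6)*71 = √((-6)² + (3 + 2*1)²)*71 = √(36 + (3 + 2)²)*71 = √(36 + 5²)*71 = √(36 + 25)*71 = √61*71 = 71*√61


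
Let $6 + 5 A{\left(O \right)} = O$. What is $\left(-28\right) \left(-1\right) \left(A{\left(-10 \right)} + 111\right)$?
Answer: $\frac{15092}{5} \approx 3018.4$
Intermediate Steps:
$A{\left(O \right)} = - \frac{6}{5} + \frac{O}{5}$
$\left(-28\right) \left(-1\right) \left(A{\left(-10 \right)} + 111\right) = \left(-28\right) \left(-1\right) \left(\left(- \frac{6}{5} + \frac{1}{5} \left(-10\right)\right) + 111\right) = 28 \left(\left(- \frac{6}{5} - 2\right) + 111\right) = 28 \left(- \frac{16}{5} + 111\right) = 28 \cdot \frac{539}{5} = \frac{15092}{5}$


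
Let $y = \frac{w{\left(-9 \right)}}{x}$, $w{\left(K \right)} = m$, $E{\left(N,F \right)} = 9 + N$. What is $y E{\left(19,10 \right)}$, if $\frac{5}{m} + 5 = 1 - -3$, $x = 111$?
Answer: $- \frac{140}{111} \approx -1.2613$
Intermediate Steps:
$m = -5$ ($m = \frac{5}{-5 + \left(1 - -3\right)} = \frac{5}{-5 + \left(1 + 3\right)} = \frac{5}{-5 + 4} = \frac{5}{-1} = 5 \left(-1\right) = -5$)
$w{\left(K \right)} = -5$
$y = - \frac{5}{111} \approx -0.045045$
$y E{\left(19,10 \right)} = - \frac{5 \left(9 + 19\right)}{111} = \left(- \frac{5}{111}\right) 28 = - \frac{140}{111}$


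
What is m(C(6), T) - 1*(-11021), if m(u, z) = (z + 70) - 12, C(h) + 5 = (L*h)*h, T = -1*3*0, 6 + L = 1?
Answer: 11079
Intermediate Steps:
L = -5 (L = -6 + 1 = -5)
T = 0 (T = -3*0 = 0)
C(h) = -5 - 5*h**2 (C(h) = -5 + (-5*h)*h = -5 - 5*h**2)
m(u, z) = 58 + z (m(u, z) = (70 + z) - 12 = 58 + z)
m(C(6), T) - 1*(-11021) = (58 + 0) - 1*(-11021) = 58 + 11021 = 11079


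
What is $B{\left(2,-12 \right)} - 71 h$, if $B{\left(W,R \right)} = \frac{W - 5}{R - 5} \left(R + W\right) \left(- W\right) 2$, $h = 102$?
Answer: $- \frac{122994}{17} \approx -7234.9$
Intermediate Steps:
$B{\left(W,R \right)} = - \frac{2 W \left(-5 + W\right) \left(R + W\right)}{-5 + R}$ ($B{\left(W,R \right)} = \frac{-5 + W}{-5 + R} \left(- W \left(R + W\right)\right) 2 = - \frac{W \left(-5 + W\right) \left(R + W\right)}{-5 + R} 2 = - \frac{2 W \left(-5 + W\right) \left(R + W\right)}{-5 + R}$)
$B{\left(2,-12 \right)} - 71 h = 2 \cdot 2 \frac{1}{-5 - 12} \left(- 2^{2} + 5 \left(-12\right) + 5 \cdot 2 - \left(-12\right) 2\right) - 7242 = 2 \cdot 2 \frac{1}{-17} \left(\left(-1\right) 4 - 60 + 10 + 24\right) - 7242 = 2 \cdot 2 \left(- \frac{1}{17}\right) \left(-4 - 60 + 10 + 24\right) - 7242 = 2 \cdot 2 \left(- \frac{1}{17}\right) \left(-30\right) - 7242 = \frac{120}{17} - 7242 = - \frac{122994}{17}$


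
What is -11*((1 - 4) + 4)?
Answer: -11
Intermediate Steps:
-11*((1 - 4) + 4) = -11*(-3 + 4) = -11*1 = -11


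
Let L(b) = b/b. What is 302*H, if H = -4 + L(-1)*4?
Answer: 0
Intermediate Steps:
L(b) = 1
H = 0 (H = -4 + 1*4 = -4 + 4 = 0)
302*H = 302*0 = 0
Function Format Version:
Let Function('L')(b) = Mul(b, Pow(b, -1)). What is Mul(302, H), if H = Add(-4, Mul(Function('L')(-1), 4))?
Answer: 0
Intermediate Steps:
Function('L')(b) = 1
H = 0 (H = Add(-4, Mul(1, 4)) = Add(-4, 4) = 0)
Mul(302, H) = Mul(302, 0) = 0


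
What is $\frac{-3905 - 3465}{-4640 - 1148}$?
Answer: $\frac{3685}{2894} \approx 1.2733$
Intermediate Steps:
$\frac{-3905 - 3465}{-4640 - 1148} = - \frac{7370}{-5788} = \left(-7370\right) \left(- \frac{1}{5788}\right) = \frac{3685}{2894}$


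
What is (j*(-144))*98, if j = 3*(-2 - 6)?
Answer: 338688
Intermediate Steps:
j = -24 (j = 3*(-8) = -24)
(j*(-144))*98 = -24*(-144)*98 = 3456*98 = 338688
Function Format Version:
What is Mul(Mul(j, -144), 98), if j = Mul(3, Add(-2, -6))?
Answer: 338688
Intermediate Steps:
j = -24 (j = Mul(3, -8) = -24)
Mul(Mul(j, -144), 98) = Mul(Mul(-24, -144), 98) = Mul(3456, 98) = 338688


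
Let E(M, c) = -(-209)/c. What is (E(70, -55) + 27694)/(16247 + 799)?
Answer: 138451/85230 ≈ 1.6244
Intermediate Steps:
E(M, c) = 209/c
(E(70, -55) + 27694)/(16247 + 799) = (209/(-55) + 27694)/(16247 + 799) = (209*(-1/55) + 27694)/17046 = (-19/5 + 27694)*(1/17046) = (138451/5)*(1/17046) = 138451/85230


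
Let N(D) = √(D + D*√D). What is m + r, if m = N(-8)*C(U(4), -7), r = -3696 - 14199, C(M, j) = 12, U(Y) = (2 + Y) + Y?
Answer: -17895 + 24*√(-2 - 4*I*√2) ≈ -17861.0 - 48.0*I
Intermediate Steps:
U(Y) = 2 + 2*Y
N(D) = √(D + D^(3/2))
r = -17895
m = 12*√(-8 - 16*I*√2) (m = √(-8 + (-8)^(3/2))*12 = √(-8 - 16*I*√2)*12 = 12*√(-8 - 16*I*√2) ≈ 33.941 - 48.0*I)
m + r = 24*√(-2 - 4*I*√2) - 17895 = -17895 + 24*√(-2 - 4*I*√2)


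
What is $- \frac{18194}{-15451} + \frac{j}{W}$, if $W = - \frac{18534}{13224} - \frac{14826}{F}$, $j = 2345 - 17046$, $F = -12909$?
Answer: $\frac{2154245570738618}{37079294349} \approx 58098.0$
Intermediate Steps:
$j = -14701$
$W = - \frac{2399799}{9483812}$ ($W = - \frac{18534}{13224} - \frac{14826}{-12909} = \left(-18534\right) \frac{1}{13224} - - \frac{4942}{4303} = - \frac{3089}{2204} + \frac{4942}{4303} = - \frac{2399799}{9483812} \approx -0.25304$)
$- \frac{18194}{-15451} + \frac{j}{W} = - \frac{18194}{-15451} - \frac{14701}{- \frac{2399799}{9483812}} = \left(-18194\right) \left(- \frac{1}{15451}\right) - - \frac{139421520212}{2399799} = \frac{18194}{15451} + \frac{139421520212}{2399799} = \frac{2154245570738618}{37079294349}$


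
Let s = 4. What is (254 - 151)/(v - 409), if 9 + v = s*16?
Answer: -103/354 ≈ -0.29096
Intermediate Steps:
v = 55 (v = -9 + 4*16 = -9 + 64 = 55)
(254 - 151)/(v - 409) = (254 - 151)/(55 - 409) = 103/(-354) = 103*(-1/354) = -103/354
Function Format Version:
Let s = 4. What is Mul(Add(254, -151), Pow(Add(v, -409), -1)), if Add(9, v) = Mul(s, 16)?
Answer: Rational(-103, 354) ≈ -0.29096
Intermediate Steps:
v = 55 (v = Add(-9, Mul(4, 16)) = Add(-9, 64) = 55)
Mul(Add(254, -151), Pow(Add(v, -409), -1)) = Mul(Add(254, -151), Pow(Add(55, -409), -1)) = Mul(103, Pow(-354, -1)) = Mul(103, Rational(-1, 354)) = Rational(-103, 354)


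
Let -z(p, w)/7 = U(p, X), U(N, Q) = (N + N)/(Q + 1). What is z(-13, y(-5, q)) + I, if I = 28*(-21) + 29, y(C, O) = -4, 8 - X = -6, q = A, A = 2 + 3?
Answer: -8203/15 ≈ -546.87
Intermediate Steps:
A = 5
q = 5
X = 14 (X = 8 - 1*(-6) = 8 + 6 = 14)
U(N, Q) = 2*N/(1 + Q) (U(N, Q) = (2*N)/(1 + Q) = 2*N/(1 + Q))
z(p, w) = -14*p/15 (z(p, w) = -14*p/(1 + 14) = -14*p/15)
I = -559 (I = -588 + 29 = -559)
z(-13, y(-5, q)) + I = -14/15*(-13) - 559 = 182/15 - 559 = -8203/15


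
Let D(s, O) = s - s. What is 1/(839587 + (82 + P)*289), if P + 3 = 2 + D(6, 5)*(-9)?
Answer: 1/862996 ≈ 1.1588e-6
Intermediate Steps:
D(s, O) = 0
P = -1 (P = -3 + (2 + 0*(-9)) = -3 + (2 + 0) = -3 + 2 = -1)
1/(839587 + (82 + P)*289) = 1/(839587 + (82 - 1)*289) = 1/(839587 + 81*289) = 1/(839587 + 23409) = 1/862996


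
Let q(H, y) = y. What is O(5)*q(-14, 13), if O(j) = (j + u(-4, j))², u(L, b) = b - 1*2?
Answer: 832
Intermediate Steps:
u(L, b) = -2 + b (u(L, b) = b - 2 = -2 + b)
O(j) = (-2 + 2*j)² (O(j) = (j + (-2 + j))² = (-2 + 2*j)²)
O(5)*q(-14, 13) = (4*(-1 + 5)²)*13 = (4*4²)*13 = (4*16)*13 = 64*13 = 832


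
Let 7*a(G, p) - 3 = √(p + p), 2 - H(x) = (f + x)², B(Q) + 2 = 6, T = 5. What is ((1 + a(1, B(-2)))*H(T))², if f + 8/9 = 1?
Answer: 15272464/11907 + 152724640*√2/321489 ≈ 1954.5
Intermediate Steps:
f = ⅑ (f = -8/9 + 1 = ⅑ ≈ 0.11111)
B(Q) = 4 (B(Q) = -2 + 6 = 4)
H(x) = 2 - (⅑ + x)²
a(G, p) = 3/7 + √2*√p/7 (a(G, p) = 3/7 + √(p + p)/7 = 3/7 + √(2*p)/7 = 3/7 + (√2*√p)/7 = 3/7 + √2*√p/7)
((1 + a(1, B(-2)))*H(T))² = ((1 + (3/7 + √2*√4/7))*(2 - (1 + 9*5)²/81))² = ((1 + (3/7 + (⅐)*√2*2))*(2 - (1 + 45)²/81))² = ((1 + (3/7 + 2*√2/7))*(2 - 1/81*46²))² = ((10/7 + 2*√2/7)*(2 - 1/81*2116))² = ((10/7 + 2*√2/7)*(2 - 2116/81))² = ((10/7 + 2*√2/7)*(-1954/81))² = (-19540/567 - 3908*√2/567)²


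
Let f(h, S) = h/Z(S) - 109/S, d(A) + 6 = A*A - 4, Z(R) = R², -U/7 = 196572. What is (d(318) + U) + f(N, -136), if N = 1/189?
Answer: -4456686266423/3495744 ≈ -1.2749e+6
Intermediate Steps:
U = -1376004 (U = -7*196572 = -1376004)
d(A) = -10 + A² (d(A) = -6 + (A*A - 4) = -6 + (A² - 4) = -6 + (-4 + A²) = -10 + A²)
N = 1/189 ≈ 0.0052910
f(h, S) = -109/S + h/S² (f(h, S) = h/(S²) - 109/S = h/S² - 109/S = -109/S + h/S²)
(d(318) + U) + f(N, -136) = ((-10 + 318²) - 1376004) + (1/189 - 109*(-136))/(-136)² = ((-10 + 101124) - 1376004) + (1/189 + 14824)/18496 = (101114 - 1376004) + (1/18496)*(2801737/189) = -1274890 + 2801737/3495744 = -4456686266423/3495744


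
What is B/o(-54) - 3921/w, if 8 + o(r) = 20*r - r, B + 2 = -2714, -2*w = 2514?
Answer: 1244721/216623 ≈ 5.7460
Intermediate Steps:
w = -1257 (w = -½*2514 = -1257)
B = -2716 (B = -2 - 2714 = -2716)
o(r) = -8 + 19*r (o(r) = -8 + (20*r - r) = -8 + 19*r)
B/o(-54) - 3921/w = -2716/(-8 + 19*(-54)) - 3921/(-1257) = -2716/(-8 - 1026) - 3921*(-1/1257) = -2716/(-1034) + 1307/419 = -2716*(-1/1034) + 1307/419 = 1358/517 + 1307/419 = 1244721/216623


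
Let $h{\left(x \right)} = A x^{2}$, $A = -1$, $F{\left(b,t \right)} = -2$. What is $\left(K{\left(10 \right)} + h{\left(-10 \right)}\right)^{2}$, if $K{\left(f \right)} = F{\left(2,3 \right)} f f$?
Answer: $90000$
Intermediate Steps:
$h{\left(x \right)} = - x^{2}$
$K{\left(f \right)} = - 2 f^{2}$ ($K{\left(f \right)} = - 2 f f = - 2 f^{2}$)
$\left(K{\left(10 \right)} + h{\left(-10 \right)}\right)^{2} = \left(- 2 \cdot 10^{2} - \left(-10\right)^{2}\right)^{2} = \left(\left(-2\right) 100 - 100\right)^{2} = \left(-200 - 100\right)^{2} = \left(-300\right)^{2} = 90000$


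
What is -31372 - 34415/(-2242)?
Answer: -70301609/2242 ≈ -31357.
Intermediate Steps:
-31372 - 34415/(-2242) = -31372 - 34415*(-1/2242) = -31372 + 34415/2242 = -70301609/2242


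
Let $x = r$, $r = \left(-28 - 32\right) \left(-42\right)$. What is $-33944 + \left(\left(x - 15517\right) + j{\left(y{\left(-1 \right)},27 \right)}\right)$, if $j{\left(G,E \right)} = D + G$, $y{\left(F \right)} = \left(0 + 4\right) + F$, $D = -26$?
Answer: $-46964$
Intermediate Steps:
$r = 2520$ ($r = \left(-60\right) \left(-42\right) = 2520$)
$y{\left(F \right)} = 4 + F$
$x = 2520$
$j{\left(G,E \right)} = -26 + G$
$-33944 + \left(\left(x - 15517\right) + j{\left(y{\left(-1 \right)},27 \right)}\right) = -33944 + \left(\left(2520 - 15517\right) + \left(-26 + \left(4 - 1\right)\right)\right) = -33944 + \left(-12997 + \left(-26 + 3\right)\right) = -33944 - 13020 = -46964$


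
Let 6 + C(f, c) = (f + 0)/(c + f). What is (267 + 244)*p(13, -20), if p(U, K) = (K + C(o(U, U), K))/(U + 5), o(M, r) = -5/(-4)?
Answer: -199801/270 ≈ -740.00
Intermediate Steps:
o(M, r) = 5/4 (o(M, r) = -5*(-¼) = 5/4)
C(f, c) = -6 + f/(c + f) (C(f, c) = -6 + (f + 0)/(c + f) = -6 + f/(c + f))
p(U, K) = (K + (-25/4 - 6*K)/(5/4 + K))/(5 + U) (p(U, K) = (K + (-6*K - 5*5/4)/(K + 5/4))/(U + 5) = (K + (-6*K - 25/4)/(5/4 + K))/(5 + U) = (K + (-25/4 - 6*K)/(5/4 + K))/(5 + U))
(267 + 244)*p(13, -20) = (267 + 244)*((-25 - 24*(-20) - 20*(5 + 4*(-20)))/((5 + 13)*(5 + 4*(-20)))) = 511*((-25 + 480 - 20*(5 - 80))/(18*(5 - 80))) = 511*((1/18)*(-25 + 480 - 20*(-75))/(-75)) = 511*((1/18)*(-1/75)*(-25 + 480 + 1500)) = 511*((1/18)*(-1/75)*1955) = 511*(-391/270) = -199801/270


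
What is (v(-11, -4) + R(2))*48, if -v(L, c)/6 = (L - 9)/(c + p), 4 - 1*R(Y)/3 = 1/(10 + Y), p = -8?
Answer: 84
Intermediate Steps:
R(Y) = 12 - 3/(10 + Y)
v(L, c) = -6*(-9 + L)/(-8 + c) (v(L, c) = -6*(L - 9)/(c - 8) = -6*(-9 + L)/(-8 + c))
(v(-11, -4) + R(2))*48 = (6*(9 - 1*(-11))/(-8 - 4) + 3*(39 + 4*2)/(10 + 2))*48 = (6*(9 + 11)/(-12) + 3*(39 + 8)/12)*48 = (6*(-1/12)*20 + 3*(1/12)*47)*48 = (-10 + 47/4)*48 = (7/4)*48 = 84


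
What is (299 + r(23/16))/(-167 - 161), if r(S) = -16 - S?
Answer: -4505/5248 ≈ -0.85842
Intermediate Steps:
(299 + r(23/16))/(-167 - 161) = (299 + (-16 - 23/16))/(-167 - 161) = (299 + (-16 - 23/16))/(-328) = (299 + (-16 - 1*23/16))*(-1/328) = (299 + (-16 - 23/16))*(-1/328) = (299 - 279/16)*(-1/328) = (4505/16)*(-1/328) = -4505/5248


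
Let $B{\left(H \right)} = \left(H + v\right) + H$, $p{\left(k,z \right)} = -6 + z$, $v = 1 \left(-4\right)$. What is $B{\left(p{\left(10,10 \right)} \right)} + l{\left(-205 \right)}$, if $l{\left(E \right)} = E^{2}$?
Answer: $42029$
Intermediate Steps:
$v = -4$
$B{\left(H \right)} = -4 + 2 H$ ($B{\left(H \right)} = \left(H - 4\right) + H = \left(-4 + H\right) + H = -4 + 2 H$)
$B{\left(p{\left(10,10 \right)} \right)} + l{\left(-205 \right)} = \left(-4 + 2 \left(-6 + 10\right)\right) + \left(-205\right)^{2} = \left(-4 + 2 \cdot 4\right) + 42025 = \left(-4 + 8\right) + 42025 = 4 + 42025 = 42029$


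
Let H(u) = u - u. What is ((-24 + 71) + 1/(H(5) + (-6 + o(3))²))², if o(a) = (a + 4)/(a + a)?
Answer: 1565230969/707281 ≈ 2213.0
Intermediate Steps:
H(u) = 0
o(a) = (4 + a)/(2*a) (o(a) = (4 + a)/((2*a)) = (4 + a)*(1/(2*a)) = (4 + a)/(2*a))
((-24 + 71) + 1/(H(5) + (-6 + o(3))²))² = ((-24 + 71) + 1/(0 + (-6 + (½)*(4 + 3)/3)²))² = (47 + 1/(0 + (-6 + (½)*(⅓)*7)²))² = (47 + 1/(0 + (-6 + 7/6)²))² = (47 + 1/(0 + (-29/6)²))² = (47 + 1/(0 + 841/36))² = (47 + 1/(841/36))² = (47 + 36/841)² = (39563/841)² = 1565230969/707281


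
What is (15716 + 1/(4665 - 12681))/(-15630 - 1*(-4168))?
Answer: -125979455/91879392 ≈ -1.3711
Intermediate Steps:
(15716 + 1/(4665 - 12681))/(-15630 - 1*(-4168)) = (15716 + 1/(-8016))/(-15630 + 4168) = (15716 - 1/8016)/(-11462) = (125979455/8016)*(-1/11462) = -125979455/91879392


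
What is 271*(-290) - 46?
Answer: -78636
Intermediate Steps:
271*(-290) - 46 = -78590 - 46 = -78636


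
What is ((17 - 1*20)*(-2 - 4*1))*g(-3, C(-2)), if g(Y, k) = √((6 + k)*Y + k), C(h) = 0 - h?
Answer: 18*I*√22 ≈ 84.427*I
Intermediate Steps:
C(h) = -h
g(Y, k) = √(k + Y*(6 + k)) (g(Y, k) = √(Y*(6 + k) + k) = √(k + Y*(6 + k)))
((17 - 1*20)*(-2 - 4*1))*g(-3, C(-2)) = ((17 - 1*20)*(-2 - 4*1))*√(-1*(-2) + 6*(-3) - (-3)*(-2)) = ((17 - 20)*(-2 - 4))*√(2 - 18 - 3*2) = (-3*(-6))*√(2 - 18 - 6) = 18*√(-22) = 18*(I*√22) = 18*I*√22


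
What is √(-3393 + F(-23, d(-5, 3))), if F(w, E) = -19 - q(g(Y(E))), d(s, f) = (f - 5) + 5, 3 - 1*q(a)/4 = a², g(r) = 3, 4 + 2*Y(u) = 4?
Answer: 22*I*√7 ≈ 58.207*I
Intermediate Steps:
Y(u) = 0 (Y(u) = -2 + (½)*4 = -2 + 2 = 0)
q(a) = 12 - 4*a²
d(s, f) = f (d(s, f) = (-5 + f) + 5 = f)
F(w, E) = 5 (F(w, E) = -19 - (12 - 4*3²) = -19 - (12 - 4*9) = -19 - (12 - 36) = -19 - 1*(-24) = -19 + 24 = 5)
√(-3393 + F(-23, d(-5, 3))) = √(-3393 + 5) = √(-3388) = 22*I*√7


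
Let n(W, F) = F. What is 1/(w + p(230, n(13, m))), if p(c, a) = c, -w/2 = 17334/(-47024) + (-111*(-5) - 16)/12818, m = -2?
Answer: 75344204/17378377239 ≈ 0.0043355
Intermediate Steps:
w = 49210319/75344204 (w = -2*(17334/(-47024) + (-111*(-5) - 16)/12818) = -2*(17334*(-1/47024) + (555 - 16)*(1/12818)) = -2*(-8667/23512 + 539*(1/12818)) = -2*(-8667/23512 + 539/12818) = -2*(-49210319/150688408) = 49210319/75344204 ≈ 0.65314)
1/(w + p(230, n(13, m))) = 1/(49210319/75344204 + 230) = 1/(17378377239/75344204) = 75344204/17378377239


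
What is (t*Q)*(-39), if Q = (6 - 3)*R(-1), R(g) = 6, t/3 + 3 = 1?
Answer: 4212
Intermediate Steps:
t = -6 (t = -9 + 3*1 = -9 + 3 = -6)
Q = 18 (Q = (6 - 3)*6 = 3*6 = 18)
(t*Q)*(-39) = -6*18*(-39) = -108*(-39) = 4212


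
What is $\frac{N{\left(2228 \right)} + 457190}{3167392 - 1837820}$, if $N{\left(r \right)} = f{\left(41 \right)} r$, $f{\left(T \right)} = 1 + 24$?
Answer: $\frac{256445}{664786} \approx 0.38576$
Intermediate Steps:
$f{\left(T \right)} = 25$
$N{\left(r \right)} = 25 r$
$\frac{N{\left(2228 \right)} + 457190}{3167392 - 1837820} = \frac{25 \cdot 2228 + 457190}{3167392 - 1837820} = \frac{55700 + 457190}{1329572} = 512890 \cdot \frac{1}{1329572} = \frac{256445}{664786}$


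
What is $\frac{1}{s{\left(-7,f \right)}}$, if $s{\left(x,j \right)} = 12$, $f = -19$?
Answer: $\frac{1}{12} \approx 0.083333$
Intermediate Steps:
$\frac{1}{s{\left(-7,f \right)}} = \frac{1}{12}$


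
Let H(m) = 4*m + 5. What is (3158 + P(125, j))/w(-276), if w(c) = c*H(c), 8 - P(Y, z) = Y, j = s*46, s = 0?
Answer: 3041/303324 ≈ 0.010026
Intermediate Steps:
j = 0 (j = 0*46 = 0)
P(Y, z) = 8 - Y
H(m) = 5 + 4*m
w(c) = c*(5 + 4*c)
(3158 + P(125, j))/w(-276) = (3158 + (8 - 1*125))/((-276*(5 + 4*(-276)))) = (3158 + (8 - 125))/((-276*(5 - 1104))) = (3158 - 117)/((-276*(-1099))) = 3041/303324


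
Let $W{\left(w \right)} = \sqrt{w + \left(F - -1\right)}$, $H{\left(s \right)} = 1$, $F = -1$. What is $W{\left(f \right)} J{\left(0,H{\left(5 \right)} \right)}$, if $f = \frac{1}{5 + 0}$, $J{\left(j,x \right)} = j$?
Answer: $0$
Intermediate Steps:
$f = \frac{1}{5} \approx 0.2$
$W{\left(w \right)} = \sqrt{w}$ ($W{\left(w \right)} = \sqrt{w - 0} = \sqrt{w + \left(-1 + 1\right)} = \sqrt{w + 0} = \sqrt{w}$)
$W{\left(f \right)} J{\left(0,H{\left(5 \right)} \right)} = \sqrt{\frac{1}{5}} \cdot 0 = \frac{\sqrt{5}}{5} \cdot 0 = 0$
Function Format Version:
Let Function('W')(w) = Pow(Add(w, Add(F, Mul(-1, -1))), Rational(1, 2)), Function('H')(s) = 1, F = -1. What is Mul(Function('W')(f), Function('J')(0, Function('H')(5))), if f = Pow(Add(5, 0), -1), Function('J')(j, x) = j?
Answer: 0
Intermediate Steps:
f = Rational(1, 5) (f = Pow(5, -1) = Rational(1, 5) ≈ 0.20000)
Function('W')(w) = Pow(w, Rational(1, 2)) (Function('W')(w) = Pow(Add(w, Add(-1, Mul(-1, -1))), Rational(1, 2)) = Pow(Add(w, Add(-1, 1)), Rational(1, 2)) = Pow(Add(w, 0), Rational(1, 2)) = Pow(w, Rational(1, 2)))
Mul(Function('W')(f), Function('J')(0, Function('H')(5))) = Mul(Pow(Rational(1, 5), Rational(1, 2)), 0) = Mul(Mul(Rational(1, 5), Pow(5, Rational(1, 2))), 0) = 0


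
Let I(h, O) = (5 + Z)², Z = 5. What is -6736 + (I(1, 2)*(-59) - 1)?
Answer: -12637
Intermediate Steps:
I(h, O) = 100 (I(h, O) = (5 + 5)² = 10² = 100)
-6736 + (I(1, 2)*(-59) - 1) = -6736 + (100*(-59) - 1) = -6736 + (-5900 - 1) = -6736 - 5901 = -12637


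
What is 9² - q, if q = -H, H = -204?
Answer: -123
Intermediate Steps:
q = 204 (q = -1*(-204) = 204)
9² - q = 9² - 1*204 = 81 - 204 = -123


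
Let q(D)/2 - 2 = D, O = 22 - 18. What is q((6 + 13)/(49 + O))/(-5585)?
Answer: -50/59201 ≈ -0.00084458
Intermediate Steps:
O = 4
q(D) = 4 + 2*D
q((6 + 13)/(49 + O))/(-5585) = (4 + 2*((6 + 13)/(49 + 4)))/(-5585) = (4 + 2*(19/53))*(-1/5585) = (4 + 38/53)*(-1/5585) = (250/53)*(-1/5585) = -50/59201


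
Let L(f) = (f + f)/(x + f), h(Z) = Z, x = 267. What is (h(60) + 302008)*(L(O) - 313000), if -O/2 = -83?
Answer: -40938873685424/433 ≈ -9.4547e+10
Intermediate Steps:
O = 166 (O = -2*(-83) = 166)
L(f) = 2*f/(267 + f) (L(f) = (f + f)/(267 + f) = (2*f)/(267 + f) = 2*f/(267 + f))
(h(60) + 302008)*(L(O) - 313000) = (60 + 302008)*(2*166/(267 + 166) - 313000) = 302068*(2*166/433 - 313000) = 302068*(2*166*(1/433) - 313000) = 302068*(332/433 - 313000) = 302068*(-135528668/433) = -40938873685424/433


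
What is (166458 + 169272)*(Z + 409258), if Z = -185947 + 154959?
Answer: 126996587100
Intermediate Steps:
Z = -30988
(166458 + 169272)*(Z + 409258) = (166458 + 169272)*(-30988 + 409258) = 335730*378270 = 126996587100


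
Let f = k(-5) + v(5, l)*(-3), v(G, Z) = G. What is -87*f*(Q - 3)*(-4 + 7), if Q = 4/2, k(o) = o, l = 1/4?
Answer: -5220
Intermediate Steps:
l = ¼ ≈ 0.25000
f = -20 (f = -5 + 5*(-3) = -5 - 15 = -20)
Q = 2 (Q = 4*(½) = 2)
-87*f*(Q - 3)*(-4 + 7) = -87*(-20*(2 - 3))*(-4 + 7) = -87*(-20*(-1))*3 = -1740*3 = -87*60 = -5220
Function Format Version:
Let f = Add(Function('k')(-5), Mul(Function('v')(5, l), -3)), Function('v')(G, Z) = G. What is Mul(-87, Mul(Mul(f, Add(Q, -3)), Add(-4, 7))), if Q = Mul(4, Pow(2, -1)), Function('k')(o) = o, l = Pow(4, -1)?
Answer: -5220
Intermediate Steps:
l = Rational(1, 4) ≈ 0.25000
f = -20 (f = Add(-5, Mul(5, -3)) = Add(-5, -15) = -20)
Q = 2 (Q = Mul(4, Rational(1, 2)) = 2)
Mul(-87, Mul(Mul(f, Add(Q, -3)), Add(-4, 7))) = Mul(-87, Mul(Mul(-20, Add(2, -3)), Add(-4, 7))) = Mul(-87, Mul(Mul(-20, -1), 3)) = Mul(-87, Mul(20, 3)) = Mul(-87, 60) = -5220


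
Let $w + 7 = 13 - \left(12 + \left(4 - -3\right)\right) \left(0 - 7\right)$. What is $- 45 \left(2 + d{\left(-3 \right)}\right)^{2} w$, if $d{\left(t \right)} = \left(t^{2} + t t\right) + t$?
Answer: $-1807695$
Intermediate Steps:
$d{\left(t \right)} = t + 2 t^{2}$ ($d{\left(t \right)} = \left(t^{2} + t^{2}\right) + t = 2 t^{2} + t = t + 2 t^{2}$)
$w = 139$ ($w = -7 - \left(-13 + \left(12 + \left(4 - -3\right)\right) \left(0 - 7\right)\right) = -7 - \left(-13 + \left(12 + \left(4 + 3\right)\right) \left(-7\right)\right) = -7 - \left(-13 + \left(12 + 7\right) \left(-7\right)\right) = -7 - \left(-13 + 19 \left(-7\right)\right) = -7 + \left(13 - -133\right) = -7 + \left(13 + 133\right) = -7 + 146 = 139$)
$- 45 \left(2 + d{\left(-3 \right)}\right)^{2} w = - 45 \left(2 - 3 \left(1 + 2 \left(-3\right)\right)\right)^{2} \cdot 139 = - 45 \left(2 - 3 \left(1 - 6\right)\right)^{2} \cdot 139 = - 45 \left(2 - -15\right)^{2} \cdot 139 = - 45 \left(2 + 15\right)^{2} \cdot 139 = - 45 \cdot 17^{2} \cdot 139 = \left(-45\right) 289 \cdot 139 = \left(-13005\right) 139 = -1807695$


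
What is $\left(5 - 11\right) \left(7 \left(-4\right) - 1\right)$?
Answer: $174$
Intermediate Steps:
$\left(5 - 11\right) \left(7 \left(-4\right) - 1\right) = \left(5 - 11\right) \left(-28 - 1\right) = \left(-6\right) \left(-29\right) = 174$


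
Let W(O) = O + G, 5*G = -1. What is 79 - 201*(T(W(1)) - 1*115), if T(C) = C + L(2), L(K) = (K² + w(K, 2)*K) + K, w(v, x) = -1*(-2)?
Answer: 105116/5 ≈ 21023.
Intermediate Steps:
G = -⅕ (G = (⅕)*(-1) = -⅕ ≈ -0.20000)
w(v, x) = 2
L(K) = K² + 3*K (L(K) = (K² + 2*K) + K = K² + 3*K)
W(O) = -⅕ + O (W(O) = O - ⅕ = -⅕ + O)
T(C) = 10 + C (T(C) = C + 2*(3 + 2) = C + 2*5 = C + 10 = 10 + C)
79 - 201*(T(W(1)) - 1*115) = 79 - 201*((10 + (-⅕ + 1)) - 1*115) = 79 - 201*((10 + ⅘) - 115) = 79 - 201*(54/5 - 115) = 79 - 201*(-521/5) = 79 + 104721/5 = 105116/5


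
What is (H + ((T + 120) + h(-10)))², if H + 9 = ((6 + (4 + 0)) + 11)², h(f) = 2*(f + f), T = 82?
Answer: 352836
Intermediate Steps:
h(f) = 4*f (h(f) = 2*(2*f) = 4*f)
H = 432 (H = -9 + ((6 + (4 + 0)) + 11)² = -9 + ((6 + 4) + 11)² = -9 + (10 + 11)² = -9 + 21² = -9 + 441 = 432)
(H + ((T + 120) + h(-10)))² = (432 + ((82 + 120) + 4*(-10)))² = (432 + (202 - 40))² = (432 + 162)² = 594² = 352836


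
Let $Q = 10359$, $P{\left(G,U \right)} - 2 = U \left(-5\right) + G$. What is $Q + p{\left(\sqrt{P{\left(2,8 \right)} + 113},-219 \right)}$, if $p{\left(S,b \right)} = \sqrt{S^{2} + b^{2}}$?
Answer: $10359 + \sqrt{48038} \approx 10578.0$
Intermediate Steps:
$P{\left(G,U \right)} = 2 + G - 5 U$ ($P{\left(G,U \right)} = 2 + \left(U \left(-5\right) + G\right) = 2 + \left(- 5 U + G\right) = 2 + \left(G - 5 U\right) = 2 + G - 5 U$)
$Q + p{\left(\sqrt{P{\left(2,8 \right)} + 113},-219 \right)} = 10359 + \sqrt{\left(\sqrt{\left(2 + 2 - 40\right) + 113}\right)^{2} + \left(-219\right)^{2}} = 10359 + \sqrt{\left(\sqrt{\left(2 + 2 - 40\right) + 113}\right)^{2} + 47961} = 10359 + \sqrt{\left(\sqrt{-36 + 113}\right)^{2} + 47961} = 10359 + \sqrt{\left(\sqrt{77}\right)^{2} + 47961} = 10359 + \sqrt{77 + 47961} = 10359 + \sqrt{48038}$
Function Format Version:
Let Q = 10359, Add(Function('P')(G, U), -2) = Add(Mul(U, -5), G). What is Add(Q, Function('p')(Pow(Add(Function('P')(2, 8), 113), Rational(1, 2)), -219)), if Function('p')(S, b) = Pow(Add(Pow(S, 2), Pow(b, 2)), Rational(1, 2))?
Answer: Add(10359, Pow(48038, Rational(1, 2))) ≈ 10578.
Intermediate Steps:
Function('P')(G, U) = Add(2, G, Mul(-5, U)) (Function('P')(G, U) = Add(2, Add(Mul(U, -5), G)) = Add(2, Add(Mul(-5, U), G)) = Add(2, Add(G, Mul(-5, U))) = Add(2, G, Mul(-5, U)))
Add(Q, Function('p')(Pow(Add(Function('P')(2, 8), 113), Rational(1, 2)), -219)) = Add(10359, Pow(Add(Pow(Pow(Add(Add(2, 2, Mul(-5, 8)), 113), Rational(1, 2)), 2), Pow(-219, 2)), Rational(1, 2))) = Add(10359, Pow(Add(Pow(Pow(Add(Add(2, 2, -40), 113), Rational(1, 2)), 2), 47961), Rational(1, 2))) = Add(10359, Pow(Add(Pow(Pow(Add(-36, 113), Rational(1, 2)), 2), 47961), Rational(1, 2))) = Add(10359, Pow(Add(Pow(Pow(77, Rational(1, 2)), 2), 47961), Rational(1, 2))) = Add(10359, Pow(Add(77, 47961), Rational(1, 2))) = Add(10359, Pow(48038, Rational(1, 2)))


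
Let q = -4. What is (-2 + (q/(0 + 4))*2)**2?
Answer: 16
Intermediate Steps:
(-2 + (q/(0 + 4))*2)**2 = (-2 + (-4/(0 + 4))*2)**2 = (-2 + (-4/4)*2)**2 = (-2 + ((1/4)*(-4))*2)**2 = (-2 - 1*2)**2 = (-2 - 2)**2 = (-4)**2 = 16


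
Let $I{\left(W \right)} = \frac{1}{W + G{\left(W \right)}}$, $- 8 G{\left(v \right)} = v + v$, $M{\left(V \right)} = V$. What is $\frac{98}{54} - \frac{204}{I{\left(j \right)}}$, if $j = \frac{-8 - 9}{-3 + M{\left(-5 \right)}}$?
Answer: $- \frac{69835}{216} \approx -323.31$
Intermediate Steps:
$G{\left(v \right)} = - \frac{v}{4}$ ($G{\left(v \right)} = - \frac{v + v}{8} = - \frac{2 v}{8} = - \frac{v}{4}$)
$j = \frac{17}{8}$ ($j = \frac{-8 - 9}{-3 - 5} = - \frac{17}{-8} = \left(-17\right) \left(- \frac{1}{8}\right) = \frac{17}{8} \approx 2.125$)
$I{\left(W \right)} = \frac{4}{3 W}$ ($I{\left(W \right)} = \frac{1}{W - \frac{W}{4}} = \frac{1}{\frac{3}{4} W} = \frac{4}{3 W}$)
$\frac{98}{54} - \frac{204}{I{\left(j \right)}} = \frac{98}{54} - \frac{204}{\frac{4}{3} \frac{1}{\frac{17}{8}}} = 98 \cdot \frac{1}{54} - \frac{204}{\frac{4}{3} \cdot \frac{8}{17}} = \frac{49}{27} - \frac{204}{\frac{32}{51}} = \frac{49}{27} - \frac{2601}{8} = - \frac{69835}{216}$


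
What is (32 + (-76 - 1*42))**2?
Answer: 7396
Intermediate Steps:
(32 + (-76 - 1*42))**2 = (32 + (-76 - 42))**2 = (32 - 118)**2 = (-86)**2 = 7396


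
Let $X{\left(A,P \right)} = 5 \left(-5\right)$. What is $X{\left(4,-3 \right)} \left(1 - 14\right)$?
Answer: $325$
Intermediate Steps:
$X{\left(A,P \right)} = -25$
$X{\left(4,-3 \right)} \left(1 - 14\right) = - 25 \left(1 - 14\right) = \left(-25\right) \left(-13\right) = 325$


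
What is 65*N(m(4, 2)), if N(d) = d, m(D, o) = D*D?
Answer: 1040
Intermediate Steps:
m(D, o) = D²
65*N(m(4, 2)) = 65*4² = 65*16 = 1040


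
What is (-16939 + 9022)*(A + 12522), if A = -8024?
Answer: -35610666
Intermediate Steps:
(-16939 + 9022)*(A + 12522) = (-16939 + 9022)*(-8024 + 12522) = -7917*4498 = -35610666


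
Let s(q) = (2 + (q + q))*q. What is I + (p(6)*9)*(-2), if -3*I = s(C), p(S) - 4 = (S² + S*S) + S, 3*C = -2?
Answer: -39848/27 ≈ -1475.9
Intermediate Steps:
C = -⅔ (C = (⅓)*(-2) = -⅔ ≈ -0.66667)
p(S) = 4 + S + 2*S² (p(S) = 4 + ((S² + S*S) + S) = 4 + ((S² + S²) + S) = 4 + (2*S² + S) = 4 + (S + 2*S²) = 4 + S + 2*S²)
s(q) = q*(2 + 2*q) (s(q) = (2 + 2*q)*q = q*(2 + 2*q))
I = 4/27 (I = -2*(-2)*(1 - ⅔)/(3*3) = -2*(-2)/(3*3*3) = -⅓*(-4/9) = 4/27 ≈ 0.14815)
I + (p(6)*9)*(-2) = 4/27 + ((4 + 6 + 2*6²)*9)*(-2) = 4/27 + ((4 + 6 + 2*36)*9)*(-2) = 4/27 + ((4 + 6 + 72)*9)*(-2) = 4/27 + (82*9)*(-2) = 4/27 + 738*(-2) = 4/27 - 1476 = -39848/27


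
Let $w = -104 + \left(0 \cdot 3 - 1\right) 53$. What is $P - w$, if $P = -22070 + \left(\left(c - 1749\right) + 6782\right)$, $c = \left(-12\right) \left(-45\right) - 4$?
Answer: $-16344$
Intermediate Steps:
$c = 536$ ($c = 540 - 4 = 536$)
$P = -16501$ ($P = -22070 + \left(\left(536 - 1749\right) + 6782\right) = -22070 + \left(-1213 + 6782\right) = -22070 + 5569 = -16501$)
$w = -157$ ($w = -104 + \left(0 - 1\right) 53 = -104 - 53 = -157$)
$P - w = -16501 - -157 = -16501 + 157 = -16344$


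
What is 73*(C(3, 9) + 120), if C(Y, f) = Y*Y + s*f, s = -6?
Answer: 5475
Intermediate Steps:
C(Y, f) = Y² - 6*f (C(Y, f) = Y*Y - 6*f = Y² - 6*f)
73*(C(3, 9) + 120) = 73*((3² - 6*9) + 120) = 73*((9 - 54) + 120) = 73*(-45 + 120) = 73*75 = 5475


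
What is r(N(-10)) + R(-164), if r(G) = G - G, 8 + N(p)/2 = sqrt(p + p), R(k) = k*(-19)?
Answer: 3116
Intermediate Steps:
R(k) = -19*k
N(p) = -16 + 2*sqrt(2)*sqrt(p) (N(p) = -16 + 2*sqrt(p + p) = -16 + 2*sqrt(2*p) = -16 + 2*(sqrt(2)*sqrt(p)) = -16 + 2*sqrt(2)*sqrt(p))
r(G) = 0
r(N(-10)) + R(-164) = 0 - 19*(-164) = 0 + 3116 = 3116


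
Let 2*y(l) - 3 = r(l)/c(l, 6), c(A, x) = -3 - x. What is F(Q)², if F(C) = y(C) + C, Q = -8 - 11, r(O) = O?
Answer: 21904/81 ≈ 270.42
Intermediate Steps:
y(l) = 3/2 - l/18 (y(l) = 3/2 + (l/(-3 - 1*6))/2 = 3/2 + (l/(-3 - 6))/2 = 3/2 + (l/(-9))/2 = 3/2 + (l*(-⅑))/2 = 3/2 + (-l/9)/2 = 3/2 - l/18)
Q = -19
F(C) = 3/2 + 17*C/18 (F(C) = (3/2 - C/18) + C = 3/2 + 17*C/18)
F(Q)² = (3/2 + (17/18)*(-19))² = (3/2 - 323/18)² = (-148/9)² = 21904/81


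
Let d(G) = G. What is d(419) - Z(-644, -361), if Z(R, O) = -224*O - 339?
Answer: -80106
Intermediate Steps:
Z(R, O) = -339 - 224*O
d(419) - Z(-644, -361) = 419 - (-339 - 224*(-361)) = 419 - (-339 + 80864) = 419 - 1*80525 = 419 - 80525 = -80106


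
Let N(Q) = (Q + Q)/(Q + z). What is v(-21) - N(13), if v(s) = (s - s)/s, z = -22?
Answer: 26/9 ≈ 2.8889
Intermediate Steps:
N(Q) = 2*Q/(-22 + Q) (N(Q) = (Q + Q)/(Q - 22) = (2*Q)/(-22 + Q) = 2*Q/(-22 + Q))
v(s) = 0 (v(s) = 0/s = 0)
v(-21) - N(13) = 0 - 2*13/(-22 + 13) = 0 - 2*13/(-9) = 0 - 2*13*(-1)/9 = 0 - 1*(-26/9) = 0 + 26/9 = 26/9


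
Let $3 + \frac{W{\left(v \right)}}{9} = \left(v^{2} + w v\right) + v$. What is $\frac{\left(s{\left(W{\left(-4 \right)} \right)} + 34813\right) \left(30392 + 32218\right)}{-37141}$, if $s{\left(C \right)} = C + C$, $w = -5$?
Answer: $- \frac{2212324350}{37141} \approx -59566.0$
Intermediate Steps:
$W{\left(v \right)} = -27 - 36 v + 9 v^{2}$ ($W{\left(v \right)} = -27 + 9 \left(\left(v^{2} - 5 v\right) + v\right) = -27 + 9 \left(v^{2} - 4 v\right) = -27 + \left(- 36 v + 9 v^{2}\right) = -27 - 36 v + 9 v^{2}$)
$s{\left(C \right)} = 2 C$
$\frac{\left(s{\left(W{\left(-4 \right)} \right)} + 34813\right) \left(30392 + 32218\right)}{-37141} = \frac{\left(2 \left(-27 - -144 + 9 \left(-4\right)^{2}\right) + 34813\right) \left(30392 + 32218\right)}{-37141} = \left(2 \left(-27 + 144 + 9 \cdot 16\right) + 34813\right) 62610 \left(- \frac{1}{37141}\right) = \left(2 \left(-27 + 144 + 144\right) + 34813\right) 62610 \left(- \frac{1}{37141}\right) = \left(2 \cdot 261 + 34813\right) 62610 \left(- \frac{1}{37141}\right) = \left(522 + 34813\right) 62610 \left(- \frac{1}{37141}\right) = 35335 \cdot 62610 \left(- \frac{1}{37141}\right) = 2212324350 \left(- \frac{1}{37141}\right) = - \frac{2212324350}{37141}$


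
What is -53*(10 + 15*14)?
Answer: -11660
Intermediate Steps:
-53*(10 + 15*14) = -53*(10 + 210) = -53*220 = -11660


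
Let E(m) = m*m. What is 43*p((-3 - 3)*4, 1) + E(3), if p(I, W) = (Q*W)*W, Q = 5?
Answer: 224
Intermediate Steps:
E(m) = m**2
p(I, W) = 5*W**2 (p(I, W) = (5*W)*W = 5*W**2)
43*p((-3 - 3)*4, 1) + E(3) = 43*(5*1**2) + 3**2 = 43*(5*1) + 9 = 43*5 + 9 = 215 + 9 = 224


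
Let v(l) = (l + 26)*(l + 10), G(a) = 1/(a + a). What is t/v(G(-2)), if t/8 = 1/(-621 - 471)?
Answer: -32/1096641 ≈ -2.9180e-5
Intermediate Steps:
G(a) = 1/(2*a)
v(l) = (10 + l)*(26 + l) (v(l) = (26 + l)*(10 + l) = (10 + l)*(26 + l))
t = -2/273 (t = 8/(-621 - 471) = 8/(-1092) = 8*(-1/1092) = -2/273 ≈ -0.0073260)
t/v(G(-2)) = -2/(273*(260 + ((½)/(-2))² + 36*((½)/(-2)))) = -2/(273*(260 + ((½)*(-½))² + 36*((½)*(-½)))) = -2/(273*(260 + (-¼)² + 36*(-¼))) = -2/(273*(260 + 1/16 - 9)) = -2/(273*4017/16) = -2/273*16/4017 = -32/1096641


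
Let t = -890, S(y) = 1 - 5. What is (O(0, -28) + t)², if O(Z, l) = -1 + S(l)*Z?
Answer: 793881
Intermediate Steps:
S(y) = -4
O(Z, l) = -1 - 4*Z
(O(0, -28) + t)² = ((-1 - 4*0) - 890)² = ((-1 + 0) - 890)² = (-1 - 890)² = (-891)² = 793881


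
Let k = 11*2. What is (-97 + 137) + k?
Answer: 62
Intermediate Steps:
k = 22
(-97 + 137) + k = (-97 + 137) + 22 = 40 + 22 = 62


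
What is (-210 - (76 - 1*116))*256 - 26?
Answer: -43546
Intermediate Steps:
(-210 - (76 - 1*116))*256 - 26 = (-210 - (76 - 116))*256 - 26 = (-210 - 1*(-40))*256 - 26 = (-210 + 40)*256 - 26 = -170*256 - 26 = -43520 - 26 = -43546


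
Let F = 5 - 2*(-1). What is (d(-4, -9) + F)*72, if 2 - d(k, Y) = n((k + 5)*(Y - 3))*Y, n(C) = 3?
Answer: 2592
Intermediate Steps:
d(k, Y) = 2 - 3*Y
F = 7 (F = 5 + 2 = 7)
(d(-4, -9) + F)*72 = ((2 - 3*(-9)) + 7)*72 = ((2 + 27) + 7)*72 = (29 + 7)*72 = 36*72 = 2592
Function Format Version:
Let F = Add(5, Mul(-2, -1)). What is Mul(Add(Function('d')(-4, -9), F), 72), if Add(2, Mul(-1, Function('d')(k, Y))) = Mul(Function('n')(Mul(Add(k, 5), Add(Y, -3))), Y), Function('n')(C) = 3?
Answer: 2592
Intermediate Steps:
Function('d')(k, Y) = Add(2, Mul(-3, Y)) (Function('d')(k, Y) = Add(2, Mul(-1, Mul(3, Y))) = Add(2, Mul(-3, Y)))
F = 7 (F = Add(5, 2) = 7)
Mul(Add(Function('d')(-4, -9), F), 72) = Mul(Add(Add(2, Mul(-3, -9)), 7), 72) = Mul(Add(Add(2, 27), 7), 72) = Mul(Add(29, 7), 72) = Mul(36, 72) = 2592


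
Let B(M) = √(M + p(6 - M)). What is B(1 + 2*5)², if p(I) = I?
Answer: 6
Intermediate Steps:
B(M) = √6 (B(M) = √(M + (6 - M)) = √6)
B(1 + 2*5)² = (√6)² = 6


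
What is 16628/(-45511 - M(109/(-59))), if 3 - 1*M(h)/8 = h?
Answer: -981052/2687437 ≈ -0.36505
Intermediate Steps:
M(h) = 24 - 8*h
16628/(-45511 - M(109/(-59))) = 16628/(-45511 - (24 - 872/(-59))) = 16628/(-45511 - (24 - 872*(-1)/59)) = 16628/(-45511 - (24 - 8*(-109/59))) = 16628/(-45511 - (24 + 872/59)) = 16628/(-45511 - 1*2288/59) = 16628/(-45511 - 2288/59) = 16628/(-2687437/59) = 16628*(-59/2687437) = -981052/2687437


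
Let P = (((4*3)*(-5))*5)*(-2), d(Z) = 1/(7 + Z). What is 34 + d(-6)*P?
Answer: 634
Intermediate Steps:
P = 600 (P = ((12*(-5))*5)*(-2) = -60*5*(-2) = -300*(-2) = 600)
34 + d(-6)*P = 34 + 600/(7 - 6) = 34 + 600/1 = 34 + 1*600 = 34 + 600 = 634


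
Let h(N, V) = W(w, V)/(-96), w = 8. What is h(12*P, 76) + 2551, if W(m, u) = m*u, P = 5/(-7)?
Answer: 7634/3 ≈ 2544.7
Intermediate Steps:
P = -5/7 (P = 5*(-⅐) = -5/7 ≈ -0.71429)
h(N, V) = -V/12 (h(N, V) = (8*V)/(-96) = (8*V)*(-1/96) = -V/12)
h(12*P, 76) + 2551 = -1/12*76 + 2551 = -19/3 + 2551 = 7634/3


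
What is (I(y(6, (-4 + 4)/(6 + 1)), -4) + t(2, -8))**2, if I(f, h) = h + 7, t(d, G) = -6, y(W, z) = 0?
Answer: 9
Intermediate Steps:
I(f, h) = 7 + h
(I(y(6, (-4 + 4)/(6 + 1)), -4) + t(2, -8))**2 = ((7 - 4) - 6)**2 = (3 - 6)**2 = (-3)**2 = 9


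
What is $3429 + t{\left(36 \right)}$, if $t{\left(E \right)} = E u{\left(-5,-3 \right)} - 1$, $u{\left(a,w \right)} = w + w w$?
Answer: $3644$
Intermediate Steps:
$u{\left(a,w \right)} = w + w^{2}$
$t{\left(E \right)} = -1 + 6 E$ ($t{\left(E \right)} = E \left(- 3 \left(1 - 3\right)\right) - 1 = E \left(\left(-3\right) \left(-2\right)\right) - 1 = E 6 - 1 = 6 E - 1 = -1 + 6 E$)
$3429 + t{\left(36 \right)} = 3429 + \left(-1 + 6 \cdot 36\right) = 3429 + \left(-1 + 216\right) = 3429 + 215 = 3644$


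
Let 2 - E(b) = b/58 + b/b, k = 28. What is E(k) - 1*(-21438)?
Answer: 621717/29 ≈ 21439.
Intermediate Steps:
E(b) = 1 - b/58 (E(b) = 2 - (b/58 + b/b) = 2 - (b*(1/58) + 1) = 2 - (b/58 + 1) = 2 - (1 + b/58) = 2 + (-1 - b/58) = 1 - b/58)
E(k) - 1*(-21438) = (1 - 1/58*28) - 1*(-21438) = (1 - 14/29) + 21438 = 15/29 + 21438 = 621717/29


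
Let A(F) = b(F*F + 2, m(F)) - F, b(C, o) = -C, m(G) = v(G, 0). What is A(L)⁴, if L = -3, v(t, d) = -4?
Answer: 4096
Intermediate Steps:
m(G) = -4
A(F) = -2 - F - F² (A(F) = -(F*F + 2) - F = -(F² + 2) - F = -(2 + F²) - F = (-2 - F²) - F = -2 - F - F²)
A(L)⁴ = (-2 - 1*(-3) - 1*(-3)²)⁴ = (-2 + 3 - 1*9)⁴ = (-2 + 3 - 9)⁴ = (-8)⁴ = 4096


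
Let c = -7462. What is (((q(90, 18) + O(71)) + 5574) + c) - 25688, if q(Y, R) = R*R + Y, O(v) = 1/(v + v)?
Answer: -3857003/142 ≈ -27162.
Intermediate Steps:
O(v) = 1/(2*v)
q(Y, R) = Y + R**2 (q(Y, R) = R**2 + Y = Y + R**2)
(((q(90, 18) + O(71)) + 5574) + c) - 25688 = ((((90 + 18**2) + (1/2)/71) + 5574) - 7462) - 25688 = ((((90 + 324) + (1/2)*(1/71)) + 5574) - 7462) - 25688 = (((414 + 1/142) + 5574) - 7462) - 25688 = ((58789/142 + 5574) - 7462) - 25688 = (850297/142 - 7462) - 25688 = -209307/142 - 25688 = -3857003/142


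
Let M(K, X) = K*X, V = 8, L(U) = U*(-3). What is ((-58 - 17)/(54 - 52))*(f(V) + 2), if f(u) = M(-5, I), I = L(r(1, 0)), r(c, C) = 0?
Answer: -75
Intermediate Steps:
L(U) = -3*U
I = 0 (I = -3*0 = 0)
f(u) = 0 (f(u) = -5*0 = 0)
((-58 - 17)/(54 - 52))*(f(V) + 2) = ((-58 - 17)/(54 - 52))*(0 + 2) = -75/2*2 = -75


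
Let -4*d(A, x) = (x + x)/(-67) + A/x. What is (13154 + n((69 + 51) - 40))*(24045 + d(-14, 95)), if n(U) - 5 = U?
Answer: 2026244466108/6365 ≈ 3.1834e+8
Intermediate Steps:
d(A, x) = x/134 - A/(4*x) (d(A, x) = -((x + x)/(-67) + A/x)/4 = -((2*x)*(-1/67) + A/x)/4 = -(-2*x/67 + A/x)/4 = x/134 - A/(4*x))
n(U) = 5 + U
(13154 + n((69 + 51) - 40))*(24045 + d(-14, 95)) = (13154 + (5 + ((69 + 51) - 40)))*(24045 + ((1/134)*95 - 1/4*(-14)/95)) = (13154 + (5 + (120 - 40)))*(24045 + (95/134 - 1/4*(-14)*1/95)) = (13154 + (5 + 80))*(24045 + (95/134 + 7/190)) = (13154 + 85)*(24045 + 4747/6365) = 13239*(153051172/6365) = 2026244466108/6365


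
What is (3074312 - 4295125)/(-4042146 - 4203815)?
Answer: 1220813/8245961 ≈ 0.14805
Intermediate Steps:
(3074312 - 4295125)/(-4042146 - 4203815) = -1220813/(-8245961) = -1220813*(-1/8245961) = 1220813/8245961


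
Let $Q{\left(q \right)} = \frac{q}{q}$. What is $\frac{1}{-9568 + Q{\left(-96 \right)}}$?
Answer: $- \frac{1}{9567} \approx -0.00010453$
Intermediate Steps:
$Q{\left(q \right)} = 1$
$\frac{1}{-9568 + Q{\left(-96 \right)}} = \frac{1}{-9568 + 1} = \frac{1}{-9567} = - \frac{1}{9567}$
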